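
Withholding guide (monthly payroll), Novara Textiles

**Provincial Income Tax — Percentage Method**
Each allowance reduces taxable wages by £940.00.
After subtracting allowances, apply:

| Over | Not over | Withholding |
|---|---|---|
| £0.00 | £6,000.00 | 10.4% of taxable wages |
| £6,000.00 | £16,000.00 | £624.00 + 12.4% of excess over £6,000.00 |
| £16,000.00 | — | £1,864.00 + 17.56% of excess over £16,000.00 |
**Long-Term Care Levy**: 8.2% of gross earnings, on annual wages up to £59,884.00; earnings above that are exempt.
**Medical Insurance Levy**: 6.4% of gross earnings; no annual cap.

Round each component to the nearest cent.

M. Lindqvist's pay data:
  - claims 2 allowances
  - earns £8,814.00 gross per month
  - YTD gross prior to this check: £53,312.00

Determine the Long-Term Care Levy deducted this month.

£538.90

Long-Term Care Levy: cap £59,884.00 − YTD £53,312.00 = £6,572.00 subject; 8.2% × £6,572.00 = £538.90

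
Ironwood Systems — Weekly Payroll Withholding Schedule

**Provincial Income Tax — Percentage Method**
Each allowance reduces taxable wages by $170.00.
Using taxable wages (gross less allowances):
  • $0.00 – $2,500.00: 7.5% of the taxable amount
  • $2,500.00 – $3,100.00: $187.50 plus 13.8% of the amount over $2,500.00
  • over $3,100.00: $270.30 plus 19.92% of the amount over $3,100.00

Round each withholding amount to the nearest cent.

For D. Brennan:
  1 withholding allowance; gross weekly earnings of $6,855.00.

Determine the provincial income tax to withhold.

Provincial Income Tax: taxable = $6,855.00 − 1×$170.00 = $6,685.00
  $270.30 + 19.92% × ($6,685.00 − $3,100.00) = $270.30 + 19.92% × $3,585.00 = $984.43

$984.43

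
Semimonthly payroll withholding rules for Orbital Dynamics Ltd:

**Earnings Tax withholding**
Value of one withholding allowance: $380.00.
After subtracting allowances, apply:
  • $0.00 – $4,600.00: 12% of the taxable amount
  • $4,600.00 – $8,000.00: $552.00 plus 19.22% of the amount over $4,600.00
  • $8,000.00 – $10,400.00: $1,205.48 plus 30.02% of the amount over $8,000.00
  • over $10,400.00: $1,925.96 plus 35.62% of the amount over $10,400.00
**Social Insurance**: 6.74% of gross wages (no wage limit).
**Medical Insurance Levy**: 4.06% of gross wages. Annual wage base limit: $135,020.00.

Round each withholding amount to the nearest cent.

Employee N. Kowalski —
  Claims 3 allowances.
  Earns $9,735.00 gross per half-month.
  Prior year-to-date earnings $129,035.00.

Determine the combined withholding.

$2,283.23

Earnings Tax: taxable = $9,735.00 − 3×$380.00 = $8,595.00
  $1,205.48 + 30.02% × ($8,595.00 − $8,000.00) = $1,205.48 + 30.02% × $595.00 = $1,384.10
Social Insurance: 6.74% × $9,735.00 = $656.14
Medical Insurance Levy: cap $135,020.00 − YTD $129,035.00 = $5,985.00 subject; 4.06% × $5,985.00 = $242.99
Total: $1,384.10 + $656.14 + $242.99 = $2,283.23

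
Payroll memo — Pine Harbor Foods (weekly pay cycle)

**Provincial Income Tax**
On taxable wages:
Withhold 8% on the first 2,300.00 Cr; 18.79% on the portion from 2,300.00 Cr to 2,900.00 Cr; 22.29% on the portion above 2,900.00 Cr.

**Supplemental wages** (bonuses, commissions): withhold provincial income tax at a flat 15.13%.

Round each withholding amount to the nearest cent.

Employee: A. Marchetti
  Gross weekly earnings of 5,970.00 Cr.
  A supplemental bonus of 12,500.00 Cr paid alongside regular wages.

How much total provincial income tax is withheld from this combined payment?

2,872.29 Cr

Provincial Income Tax: taxable = 5,970.00 Cr
  296.74 Cr + 22.29% × (5,970.00 Cr − 2,900.00 Cr) = 296.74 Cr + 22.29% × 3,070.00 Cr = 981.04 Cr
Supplemental (15.13% flat on bonus): 15.13% × 12,500.00 Cr = 1,891.25 Cr
Total provincial income tax: 981.04 Cr + 1,891.25 Cr = 2,872.29 Cr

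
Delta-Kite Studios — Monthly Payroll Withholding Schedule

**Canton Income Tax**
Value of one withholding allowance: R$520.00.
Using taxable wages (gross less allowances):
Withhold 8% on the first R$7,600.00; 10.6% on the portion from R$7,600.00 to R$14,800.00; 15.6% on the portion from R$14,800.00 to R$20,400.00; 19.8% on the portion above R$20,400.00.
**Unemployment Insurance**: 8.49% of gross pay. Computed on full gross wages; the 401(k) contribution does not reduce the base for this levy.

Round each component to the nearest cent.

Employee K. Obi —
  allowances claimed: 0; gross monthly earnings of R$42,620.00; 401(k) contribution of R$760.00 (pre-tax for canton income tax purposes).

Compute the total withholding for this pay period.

R$10,112.32

Canton Income Tax: taxable = R$42,620.00 − R$760.00 = R$41,860.00
  R$2,244.80 + 19.8% × (R$41,860.00 − R$20,400.00) = R$2,244.80 + 19.8% × R$21,460.00 = R$6,493.88
Unemployment Insurance: 8.49% × R$42,620.00 = R$3,618.44
Total: R$6,493.88 + R$3,618.44 = R$10,112.32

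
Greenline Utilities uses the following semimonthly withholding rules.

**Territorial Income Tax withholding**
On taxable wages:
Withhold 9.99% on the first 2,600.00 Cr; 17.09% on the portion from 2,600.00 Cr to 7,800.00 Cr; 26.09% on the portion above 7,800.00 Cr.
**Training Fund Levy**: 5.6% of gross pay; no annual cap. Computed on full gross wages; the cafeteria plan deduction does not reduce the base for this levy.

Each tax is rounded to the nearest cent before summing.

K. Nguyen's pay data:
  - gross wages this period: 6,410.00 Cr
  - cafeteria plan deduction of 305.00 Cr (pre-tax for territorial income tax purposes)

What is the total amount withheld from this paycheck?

1,217.70 Cr

Territorial Income Tax: taxable = 6,410.00 Cr − 305.00 Cr = 6,105.00 Cr
  259.74 Cr + 17.09% × (6,105.00 Cr − 2,600.00 Cr) = 259.74 Cr + 17.09% × 3,505.00 Cr = 858.74 Cr
Training Fund Levy: 5.6% × 6,410.00 Cr = 358.96 Cr
Total: 858.74 Cr + 358.96 Cr = 1,217.70 Cr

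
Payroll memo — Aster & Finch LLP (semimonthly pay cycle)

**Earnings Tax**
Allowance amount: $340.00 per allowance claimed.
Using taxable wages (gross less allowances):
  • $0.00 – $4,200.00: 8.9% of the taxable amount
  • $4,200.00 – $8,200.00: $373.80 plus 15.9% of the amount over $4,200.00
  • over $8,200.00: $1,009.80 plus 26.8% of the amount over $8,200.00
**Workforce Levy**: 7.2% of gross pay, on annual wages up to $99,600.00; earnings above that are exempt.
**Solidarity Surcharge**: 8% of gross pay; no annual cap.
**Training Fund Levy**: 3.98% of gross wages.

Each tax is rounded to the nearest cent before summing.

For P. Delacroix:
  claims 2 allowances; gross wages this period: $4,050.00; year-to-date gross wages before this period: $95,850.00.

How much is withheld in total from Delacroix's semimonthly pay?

$1,055.12

Earnings Tax: taxable = $4,050.00 − 2×$340.00 = $3,370.00
  8.9% × $3,370.00 = $299.93
Workforce Levy: cap $99,600.00 − YTD $95,850.00 = $3,750.00 subject; 7.2% × $3,750.00 = $270.00
Solidarity Surcharge: 8% × $4,050.00 = $324.00
Training Fund Levy: 3.98% × $4,050.00 = $161.19
Total: $299.93 + $270.00 + $324.00 + $161.19 = $1,055.12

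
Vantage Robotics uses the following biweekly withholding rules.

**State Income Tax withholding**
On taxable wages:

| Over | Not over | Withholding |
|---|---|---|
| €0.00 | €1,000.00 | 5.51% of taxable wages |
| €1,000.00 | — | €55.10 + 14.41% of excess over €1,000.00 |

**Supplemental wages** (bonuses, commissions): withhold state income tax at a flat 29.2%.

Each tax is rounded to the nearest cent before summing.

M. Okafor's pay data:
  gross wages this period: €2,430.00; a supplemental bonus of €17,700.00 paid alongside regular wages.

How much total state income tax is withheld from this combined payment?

State Income Tax: taxable = €2,430.00
  €55.10 + 14.41% × (€2,430.00 − €1,000.00) = €55.10 + 14.41% × €1,430.00 = €261.16
Supplemental (29.2% flat on bonus): 29.2% × €17,700.00 = €5,168.40
Total state income tax: €261.16 + €5,168.40 = €5,429.56

€5,429.56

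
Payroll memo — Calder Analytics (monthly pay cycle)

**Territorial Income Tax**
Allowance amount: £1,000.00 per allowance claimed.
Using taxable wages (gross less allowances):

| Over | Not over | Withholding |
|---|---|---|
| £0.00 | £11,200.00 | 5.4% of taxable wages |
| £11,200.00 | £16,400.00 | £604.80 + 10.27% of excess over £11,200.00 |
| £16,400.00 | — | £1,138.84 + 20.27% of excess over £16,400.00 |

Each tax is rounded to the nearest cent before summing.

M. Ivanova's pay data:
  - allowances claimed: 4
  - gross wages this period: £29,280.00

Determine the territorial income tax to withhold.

£2,938.82

Territorial Income Tax: taxable = £29,280.00 − 4×£1,000.00 = £25,280.00
  £1,138.84 + 20.27% × (£25,280.00 − £16,400.00) = £1,138.84 + 20.27% × £8,880.00 = £2,938.82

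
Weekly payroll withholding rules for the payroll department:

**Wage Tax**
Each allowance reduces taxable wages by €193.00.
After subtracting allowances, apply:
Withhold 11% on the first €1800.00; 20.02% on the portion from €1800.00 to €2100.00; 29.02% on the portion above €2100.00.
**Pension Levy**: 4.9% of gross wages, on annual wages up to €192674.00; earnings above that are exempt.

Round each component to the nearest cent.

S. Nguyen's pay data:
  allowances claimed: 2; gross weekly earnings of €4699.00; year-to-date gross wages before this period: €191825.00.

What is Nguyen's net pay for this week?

Wage Tax: taxable = €4699.00 − 2×€193.00 = €4313.00
  €258.06 + 29.02% × (€4313.00 − €2100.00) = €258.06 + 29.02% × €2213.00 = €900.27
Pension Levy: cap €192674.00 − YTD €191825.00 = €849.00 subject; 4.9% × €849.00 = €41.60
Total withheld: €900.27 + €41.60 = €941.87
Net pay: €4699.00 − €941.87 = €3757.13

€3757.13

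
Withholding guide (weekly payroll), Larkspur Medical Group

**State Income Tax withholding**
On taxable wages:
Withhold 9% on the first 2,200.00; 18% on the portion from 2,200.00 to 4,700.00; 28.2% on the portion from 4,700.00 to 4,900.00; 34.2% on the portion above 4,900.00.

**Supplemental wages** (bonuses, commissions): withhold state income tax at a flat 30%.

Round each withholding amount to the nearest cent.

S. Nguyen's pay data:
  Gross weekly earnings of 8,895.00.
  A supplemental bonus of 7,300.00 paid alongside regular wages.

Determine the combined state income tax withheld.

State Income Tax: taxable = 8,895.00
  704.40 + 34.2% × (8,895.00 − 4,900.00) = 704.40 + 34.2% × 3,995.00 = 2,070.69
Supplemental (30% flat on bonus): 30% × 7,300.00 = 2,190.00
Total state income tax: 2,070.69 + 2,190.00 = 4,260.69

4,260.69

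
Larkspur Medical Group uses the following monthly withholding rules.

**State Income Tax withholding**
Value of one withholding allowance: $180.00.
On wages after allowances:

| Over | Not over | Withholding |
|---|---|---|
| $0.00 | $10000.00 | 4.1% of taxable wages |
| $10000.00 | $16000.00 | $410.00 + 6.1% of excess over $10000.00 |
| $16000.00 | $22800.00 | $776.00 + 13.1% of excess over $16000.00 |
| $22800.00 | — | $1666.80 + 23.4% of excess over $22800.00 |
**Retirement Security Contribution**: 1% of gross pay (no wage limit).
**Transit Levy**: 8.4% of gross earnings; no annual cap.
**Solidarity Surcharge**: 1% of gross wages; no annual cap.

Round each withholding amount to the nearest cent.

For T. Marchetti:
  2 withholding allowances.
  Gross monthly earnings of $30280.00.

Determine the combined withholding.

$6482.00

State Income Tax: taxable = $30280.00 − 2×$180.00 = $29920.00
  $1666.80 + 23.4% × ($29920.00 − $22800.00) = $1666.80 + 23.4% × $7120.00 = $3332.88
Retirement Security Contribution: 1% × $30280.00 = $302.80
Transit Levy: 8.4% × $30280.00 = $2543.52
Solidarity Surcharge: 1% × $30280.00 = $302.80
Total: $3332.88 + $302.80 + $2543.52 + $302.80 = $6482.00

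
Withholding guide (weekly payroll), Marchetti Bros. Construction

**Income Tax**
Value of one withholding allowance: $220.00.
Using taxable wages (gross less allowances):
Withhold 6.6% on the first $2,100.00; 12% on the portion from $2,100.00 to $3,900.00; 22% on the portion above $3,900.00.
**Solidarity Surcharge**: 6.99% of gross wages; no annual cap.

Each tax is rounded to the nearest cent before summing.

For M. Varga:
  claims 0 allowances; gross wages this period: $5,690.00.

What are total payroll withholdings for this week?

Income Tax: taxable = $5,690.00
  $354.60 + 22% × ($5,690.00 − $3,900.00) = $354.60 + 22% × $1,790.00 = $748.40
Solidarity Surcharge: 6.99% × $5,690.00 = $397.73
Total: $748.40 + $397.73 = $1,146.13

$1,146.13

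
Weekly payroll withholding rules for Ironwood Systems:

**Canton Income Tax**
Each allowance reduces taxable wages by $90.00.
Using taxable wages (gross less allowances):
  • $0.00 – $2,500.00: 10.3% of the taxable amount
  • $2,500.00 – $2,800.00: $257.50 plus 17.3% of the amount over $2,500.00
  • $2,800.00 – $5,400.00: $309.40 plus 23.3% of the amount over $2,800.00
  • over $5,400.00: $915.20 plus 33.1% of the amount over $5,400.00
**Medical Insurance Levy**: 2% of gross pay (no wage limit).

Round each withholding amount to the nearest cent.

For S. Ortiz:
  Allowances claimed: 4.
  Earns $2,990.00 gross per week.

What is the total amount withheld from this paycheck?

$339.79

Canton Income Tax: taxable = $2,990.00 − 4×$90.00 = $2,630.00
  $257.50 + 17.3% × ($2,630.00 − $2,500.00) = $257.50 + 17.3% × $130.00 = $279.99
Medical Insurance Levy: 2% × $2,990.00 = $59.80
Total: $279.99 + $59.80 = $339.79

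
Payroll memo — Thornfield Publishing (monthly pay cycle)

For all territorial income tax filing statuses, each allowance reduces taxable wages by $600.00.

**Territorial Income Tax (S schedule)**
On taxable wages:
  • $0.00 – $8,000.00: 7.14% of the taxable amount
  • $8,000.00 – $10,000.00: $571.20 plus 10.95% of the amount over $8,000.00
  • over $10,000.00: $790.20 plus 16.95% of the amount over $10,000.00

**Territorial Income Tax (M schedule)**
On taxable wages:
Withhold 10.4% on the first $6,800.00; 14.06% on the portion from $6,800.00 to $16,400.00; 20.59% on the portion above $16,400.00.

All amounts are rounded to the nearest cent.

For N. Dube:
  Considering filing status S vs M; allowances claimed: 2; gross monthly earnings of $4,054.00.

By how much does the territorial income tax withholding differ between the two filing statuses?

$93.04

Territorial Income Tax (S): taxable = $4,054.00 − 2×$600.00 = $2,854.00
  7.14% × $2,854.00 = $203.78
Territorial Income Tax (M): taxable = $4,054.00 − 2×$600.00 = $2,854.00
  10.4% × $2,854.00 = $296.82
Difference: |$203.78 − $296.82| = $93.04 (higher under M)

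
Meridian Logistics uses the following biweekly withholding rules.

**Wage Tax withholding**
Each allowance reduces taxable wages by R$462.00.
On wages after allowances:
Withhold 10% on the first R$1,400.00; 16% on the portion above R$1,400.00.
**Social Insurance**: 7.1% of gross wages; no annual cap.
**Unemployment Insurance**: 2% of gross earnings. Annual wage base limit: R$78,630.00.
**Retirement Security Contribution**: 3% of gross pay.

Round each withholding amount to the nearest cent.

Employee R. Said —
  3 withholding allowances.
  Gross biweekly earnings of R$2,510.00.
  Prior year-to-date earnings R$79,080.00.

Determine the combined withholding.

Wage Tax: taxable = R$2,510.00 − 3×R$462.00 = R$1,124.00
  10% × R$1,124.00 = R$112.40
Social Insurance: 7.1% × R$2,510.00 = R$178.21
Unemployment Insurance: YTD R$79,080.00 ≥ cap R$78,630.00 → R$0.00
Retirement Security Contribution: 3% × R$2,510.00 = R$75.30
Total: R$112.40 + R$178.21 + R$0.00 + R$75.30 = R$365.91

R$365.91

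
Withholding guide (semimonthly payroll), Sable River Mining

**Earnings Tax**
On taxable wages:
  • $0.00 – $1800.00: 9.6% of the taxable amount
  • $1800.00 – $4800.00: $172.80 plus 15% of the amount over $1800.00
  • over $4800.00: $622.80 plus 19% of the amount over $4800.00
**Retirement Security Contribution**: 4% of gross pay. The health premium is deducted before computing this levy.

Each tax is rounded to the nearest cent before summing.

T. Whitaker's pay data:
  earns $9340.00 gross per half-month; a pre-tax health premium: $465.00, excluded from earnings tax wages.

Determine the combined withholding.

$1752.05

Earnings Tax: taxable = $9340.00 − $465.00 = $8875.00
  $622.80 + 19% × ($8875.00 − $4800.00) = $622.80 + 19% × $4075.00 = $1397.05
Retirement Security Contribution: 4% × $8875.00 = $355.00
Total: $1397.05 + $355.00 = $1752.05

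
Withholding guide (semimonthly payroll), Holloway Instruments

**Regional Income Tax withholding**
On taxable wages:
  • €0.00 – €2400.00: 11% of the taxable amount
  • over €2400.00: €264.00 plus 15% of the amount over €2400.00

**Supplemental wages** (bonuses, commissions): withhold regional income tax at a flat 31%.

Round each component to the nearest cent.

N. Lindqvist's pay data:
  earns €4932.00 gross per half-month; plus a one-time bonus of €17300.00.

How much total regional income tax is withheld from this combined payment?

€6006.80

Regional Income Tax: taxable = €4932.00
  €264.00 + 15% × (€4932.00 − €2400.00) = €264.00 + 15% × €2532.00 = €643.80
Supplemental (31% flat on bonus): 31% × €17300.00 = €5363.00
Total regional income tax: €643.80 + €5363.00 = €6006.80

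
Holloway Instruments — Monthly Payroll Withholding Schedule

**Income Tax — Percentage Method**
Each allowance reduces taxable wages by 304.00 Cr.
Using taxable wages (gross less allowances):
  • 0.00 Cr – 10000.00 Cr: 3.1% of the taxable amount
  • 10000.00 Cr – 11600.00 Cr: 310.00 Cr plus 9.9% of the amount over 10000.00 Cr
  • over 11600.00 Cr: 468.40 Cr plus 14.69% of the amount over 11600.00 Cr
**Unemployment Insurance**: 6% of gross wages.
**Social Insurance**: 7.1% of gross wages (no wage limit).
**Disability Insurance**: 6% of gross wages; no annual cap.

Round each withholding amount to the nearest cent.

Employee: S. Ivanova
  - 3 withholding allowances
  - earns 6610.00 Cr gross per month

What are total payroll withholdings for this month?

Income Tax: taxable = 6610.00 Cr − 3×304.00 Cr = 5698.00 Cr
  3.1% × 5698.00 Cr = 176.64 Cr
Unemployment Insurance: 6% × 6610.00 Cr = 396.60 Cr
Social Insurance: 7.1% × 6610.00 Cr = 469.31 Cr
Disability Insurance: 6% × 6610.00 Cr = 396.60 Cr
Total: 176.64 Cr + 396.60 Cr + 469.31 Cr + 396.60 Cr = 1439.15 Cr

1439.15 Cr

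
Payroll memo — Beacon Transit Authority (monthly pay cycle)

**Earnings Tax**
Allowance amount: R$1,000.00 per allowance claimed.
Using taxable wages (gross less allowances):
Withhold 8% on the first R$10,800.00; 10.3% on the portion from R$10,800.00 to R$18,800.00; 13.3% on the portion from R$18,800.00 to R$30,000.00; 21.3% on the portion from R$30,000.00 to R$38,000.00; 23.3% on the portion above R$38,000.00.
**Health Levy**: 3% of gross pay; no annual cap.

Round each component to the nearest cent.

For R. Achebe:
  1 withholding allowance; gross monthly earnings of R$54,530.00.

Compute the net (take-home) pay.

Earnings Tax: taxable = R$54,530.00 − 1×R$1,000.00 = R$53,530.00
  R$4,881.60 + 23.3% × (R$53,530.00 − R$38,000.00) = R$4,881.60 + 23.3% × R$15,530.00 = R$8,500.09
Health Levy: 3% × R$54,530.00 = R$1,635.90
Total withheld: R$8,500.09 + R$1,635.90 = R$10,135.99
Net pay: R$54,530.00 − R$10,135.99 = R$44,394.01

R$44,394.01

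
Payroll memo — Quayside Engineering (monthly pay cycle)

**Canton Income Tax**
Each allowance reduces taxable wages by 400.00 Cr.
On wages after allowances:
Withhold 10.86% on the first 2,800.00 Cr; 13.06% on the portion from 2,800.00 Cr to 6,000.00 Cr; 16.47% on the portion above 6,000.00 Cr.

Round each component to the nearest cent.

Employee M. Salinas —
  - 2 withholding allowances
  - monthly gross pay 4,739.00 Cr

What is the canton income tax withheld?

452.83 Cr

Canton Income Tax: taxable = 4,739.00 Cr − 2×400.00 Cr = 3,939.00 Cr
  304.08 Cr + 13.06% × (3,939.00 Cr − 2,800.00 Cr) = 304.08 Cr + 13.06% × 1,139.00 Cr = 452.83 Cr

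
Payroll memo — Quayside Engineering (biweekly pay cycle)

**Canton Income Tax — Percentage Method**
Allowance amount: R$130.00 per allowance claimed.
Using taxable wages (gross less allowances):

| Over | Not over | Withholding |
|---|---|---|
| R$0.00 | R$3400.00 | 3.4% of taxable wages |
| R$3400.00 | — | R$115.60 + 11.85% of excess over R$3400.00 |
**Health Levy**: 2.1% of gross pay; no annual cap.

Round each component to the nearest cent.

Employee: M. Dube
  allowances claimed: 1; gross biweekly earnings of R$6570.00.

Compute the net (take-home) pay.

Canton Income Tax: taxable = R$6570.00 − 1×R$130.00 = R$6440.00
  R$115.60 + 11.85% × (R$6440.00 − R$3400.00) = R$115.60 + 11.85% × R$3040.00 = R$475.84
Health Levy: 2.1% × R$6570.00 = R$137.97
Total withheld: R$475.84 + R$137.97 = R$613.81
Net pay: R$6570.00 − R$613.81 = R$5956.19

R$5956.19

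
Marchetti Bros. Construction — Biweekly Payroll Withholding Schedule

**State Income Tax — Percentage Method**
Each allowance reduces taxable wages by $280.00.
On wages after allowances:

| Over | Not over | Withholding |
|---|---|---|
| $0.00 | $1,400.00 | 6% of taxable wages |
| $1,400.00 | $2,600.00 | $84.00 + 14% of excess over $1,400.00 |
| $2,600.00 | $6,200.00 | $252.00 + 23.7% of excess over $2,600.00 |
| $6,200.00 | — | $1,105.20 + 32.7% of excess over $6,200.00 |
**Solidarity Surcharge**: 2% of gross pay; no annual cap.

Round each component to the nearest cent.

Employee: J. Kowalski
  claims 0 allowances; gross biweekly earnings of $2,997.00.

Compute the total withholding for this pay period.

$406.03

State Income Tax: taxable = $2,997.00
  $252.00 + 23.7% × ($2,997.00 − $2,600.00) = $252.00 + 23.7% × $397.00 = $346.09
Solidarity Surcharge: 2% × $2,997.00 = $59.94
Total: $346.09 + $59.94 = $406.03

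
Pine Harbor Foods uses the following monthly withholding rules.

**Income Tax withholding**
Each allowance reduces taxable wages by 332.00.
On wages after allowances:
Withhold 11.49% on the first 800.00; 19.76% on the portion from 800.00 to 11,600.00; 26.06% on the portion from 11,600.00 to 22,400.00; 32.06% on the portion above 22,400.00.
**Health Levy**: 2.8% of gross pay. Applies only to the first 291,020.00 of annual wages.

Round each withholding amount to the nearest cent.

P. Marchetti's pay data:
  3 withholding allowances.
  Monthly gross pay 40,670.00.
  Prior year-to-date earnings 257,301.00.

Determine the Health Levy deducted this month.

944.13

Health Levy: cap 291,020.00 − YTD 257,301.00 = 33,719.00 subject; 2.8% × 33,719.00 = 944.13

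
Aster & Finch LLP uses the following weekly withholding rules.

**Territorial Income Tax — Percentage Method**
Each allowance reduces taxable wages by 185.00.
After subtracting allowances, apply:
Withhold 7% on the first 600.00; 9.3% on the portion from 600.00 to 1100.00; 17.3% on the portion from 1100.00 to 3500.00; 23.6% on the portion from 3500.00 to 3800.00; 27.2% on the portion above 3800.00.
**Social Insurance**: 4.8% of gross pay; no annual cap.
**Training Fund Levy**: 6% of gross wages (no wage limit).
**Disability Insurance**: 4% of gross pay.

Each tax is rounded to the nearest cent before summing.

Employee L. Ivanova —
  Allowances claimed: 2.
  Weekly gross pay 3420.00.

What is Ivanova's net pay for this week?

2487.99

Territorial Income Tax: taxable = 3420.00 − 2×185.00 = 3050.00
  88.50 + 17.3% × (3050.00 − 1100.00) = 88.50 + 17.3% × 1950.00 = 425.85
Social Insurance: 4.8% × 3420.00 = 164.16
Training Fund Levy: 6% × 3420.00 = 205.20
Disability Insurance: 4% × 3420.00 = 136.80
Total withheld: 425.85 + 164.16 + 205.20 + 136.80 = 932.01
Net pay: 3420.00 − 932.01 = 2487.99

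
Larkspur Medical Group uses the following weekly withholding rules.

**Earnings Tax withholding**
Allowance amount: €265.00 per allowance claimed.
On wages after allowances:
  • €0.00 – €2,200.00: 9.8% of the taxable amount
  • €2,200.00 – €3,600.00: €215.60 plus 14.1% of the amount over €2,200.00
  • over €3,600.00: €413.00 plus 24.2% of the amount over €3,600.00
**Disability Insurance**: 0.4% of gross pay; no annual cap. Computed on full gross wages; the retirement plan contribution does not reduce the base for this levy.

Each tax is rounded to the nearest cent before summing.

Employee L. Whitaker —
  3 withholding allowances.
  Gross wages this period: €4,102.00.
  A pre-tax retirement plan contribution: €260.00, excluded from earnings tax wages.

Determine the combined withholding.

Earnings Tax: taxable = €4,102.00 − €260.00 − 3×€265.00 = €3,047.00
  €215.60 + 14.1% × (€3,047.00 − €2,200.00) = €215.60 + 14.1% × €847.00 = €335.03
Disability Insurance: 0.4% × €4,102.00 = €16.41
Total: €335.03 + €16.41 = €351.44

€351.44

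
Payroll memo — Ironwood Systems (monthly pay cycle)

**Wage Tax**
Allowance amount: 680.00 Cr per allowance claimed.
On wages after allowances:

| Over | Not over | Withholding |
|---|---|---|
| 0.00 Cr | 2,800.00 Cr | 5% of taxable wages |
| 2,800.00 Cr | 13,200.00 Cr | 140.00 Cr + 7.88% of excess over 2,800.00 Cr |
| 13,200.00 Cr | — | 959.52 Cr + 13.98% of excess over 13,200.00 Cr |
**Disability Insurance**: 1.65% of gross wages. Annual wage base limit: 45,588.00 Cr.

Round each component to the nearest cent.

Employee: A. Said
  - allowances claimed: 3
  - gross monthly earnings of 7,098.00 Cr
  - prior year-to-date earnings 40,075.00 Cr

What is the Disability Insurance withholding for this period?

Disability Insurance: cap 45,588.00 Cr − YTD 40,075.00 Cr = 5,513.00 Cr subject; 1.65% × 5,513.00 Cr = 90.96 Cr

90.96 Cr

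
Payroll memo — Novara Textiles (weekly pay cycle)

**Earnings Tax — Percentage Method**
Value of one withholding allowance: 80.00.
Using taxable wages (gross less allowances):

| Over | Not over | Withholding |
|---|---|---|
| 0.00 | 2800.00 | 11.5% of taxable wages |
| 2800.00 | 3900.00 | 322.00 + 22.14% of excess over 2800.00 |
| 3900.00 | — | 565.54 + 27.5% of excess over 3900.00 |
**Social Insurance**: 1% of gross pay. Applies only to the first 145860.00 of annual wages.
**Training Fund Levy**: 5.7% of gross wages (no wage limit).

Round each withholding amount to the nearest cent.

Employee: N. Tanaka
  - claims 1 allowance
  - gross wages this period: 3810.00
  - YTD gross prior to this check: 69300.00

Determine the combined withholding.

Earnings Tax: taxable = 3810.00 − 1×80.00 = 3730.00
  322.00 + 22.14% × (3730.00 − 2800.00) = 322.00 + 22.14% × 930.00 = 527.90
Social Insurance: 1% × 3810.00 = 38.10
Training Fund Levy: 5.7% × 3810.00 = 217.17
Total: 527.90 + 38.10 + 217.17 = 783.17

783.17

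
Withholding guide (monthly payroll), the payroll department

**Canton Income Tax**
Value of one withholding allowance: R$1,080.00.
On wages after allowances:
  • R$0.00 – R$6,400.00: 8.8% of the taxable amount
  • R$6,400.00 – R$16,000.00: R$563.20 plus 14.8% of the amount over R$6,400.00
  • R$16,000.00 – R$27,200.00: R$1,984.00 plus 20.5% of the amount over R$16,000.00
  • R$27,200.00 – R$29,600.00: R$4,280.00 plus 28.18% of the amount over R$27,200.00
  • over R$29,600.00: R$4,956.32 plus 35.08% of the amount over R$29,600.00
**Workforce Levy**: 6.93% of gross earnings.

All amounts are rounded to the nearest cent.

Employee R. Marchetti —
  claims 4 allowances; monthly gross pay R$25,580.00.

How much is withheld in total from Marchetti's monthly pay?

R$4,834.99

Canton Income Tax: taxable = R$25,580.00 − 4×R$1,080.00 = R$21,260.00
  R$1,984.00 + 20.5% × (R$21,260.00 − R$16,000.00) = R$1,984.00 + 20.5% × R$5,260.00 = R$3,062.30
Workforce Levy: 6.93% × R$25,580.00 = R$1,772.69
Total: R$3,062.30 + R$1,772.69 = R$4,834.99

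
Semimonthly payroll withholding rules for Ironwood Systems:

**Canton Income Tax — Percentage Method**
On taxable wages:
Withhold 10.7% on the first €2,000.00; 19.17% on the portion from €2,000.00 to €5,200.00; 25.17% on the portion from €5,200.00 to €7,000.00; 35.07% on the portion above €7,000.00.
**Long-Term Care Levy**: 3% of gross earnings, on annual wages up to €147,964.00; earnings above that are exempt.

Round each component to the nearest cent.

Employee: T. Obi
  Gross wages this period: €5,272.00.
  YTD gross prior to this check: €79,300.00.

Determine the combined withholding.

€1,003.72

Canton Income Tax: taxable = €5,272.00
  €827.44 + 25.17% × (€5,272.00 − €5,200.00) = €827.44 + 25.17% × €72.00 = €845.56
Long-Term Care Levy: 3% × €5,272.00 = €158.16
Total: €845.56 + €158.16 = €1,003.72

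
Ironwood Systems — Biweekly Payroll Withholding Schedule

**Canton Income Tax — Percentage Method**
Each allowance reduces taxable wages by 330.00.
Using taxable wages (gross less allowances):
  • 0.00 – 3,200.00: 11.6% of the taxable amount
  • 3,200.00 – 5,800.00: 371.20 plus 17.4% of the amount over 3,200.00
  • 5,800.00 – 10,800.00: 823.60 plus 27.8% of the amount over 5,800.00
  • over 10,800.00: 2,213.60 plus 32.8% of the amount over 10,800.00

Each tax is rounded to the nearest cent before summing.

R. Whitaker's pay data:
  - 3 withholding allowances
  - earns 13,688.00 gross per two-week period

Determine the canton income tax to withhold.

Canton Income Tax: taxable = 13,688.00 − 3×330.00 = 12,698.00
  2,213.60 + 32.8% × (12,698.00 − 10,800.00) = 2,213.60 + 32.8% × 1,898.00 = 2,836.14

2,836.14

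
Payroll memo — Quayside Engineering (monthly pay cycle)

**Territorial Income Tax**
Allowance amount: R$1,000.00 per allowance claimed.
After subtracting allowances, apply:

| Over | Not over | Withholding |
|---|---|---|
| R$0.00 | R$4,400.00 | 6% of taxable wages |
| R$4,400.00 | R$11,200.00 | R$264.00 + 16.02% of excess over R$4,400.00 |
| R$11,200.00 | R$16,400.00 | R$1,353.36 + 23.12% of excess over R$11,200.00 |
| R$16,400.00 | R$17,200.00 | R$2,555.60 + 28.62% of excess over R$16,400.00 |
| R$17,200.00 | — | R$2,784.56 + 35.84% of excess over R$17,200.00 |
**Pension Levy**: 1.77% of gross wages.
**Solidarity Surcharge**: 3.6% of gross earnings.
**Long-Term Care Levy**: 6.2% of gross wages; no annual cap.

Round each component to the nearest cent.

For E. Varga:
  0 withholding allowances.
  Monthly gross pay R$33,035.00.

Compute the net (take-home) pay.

Territorial Income Tax: taxable = R$33,035.00
  R$2,784.56 + 35.84% × (R$33,035.00 − R$17,200.00) = R$2,784.56 + 35.84% × R$15,835.00 = R$8,459.82
Pension Levy: 1.77% × R$33,035.00 = R$584.72
Solidarity Surcharge: 3.6% × R$33,035.00 = R$1,189.26
Long-Term Care Levy: 6.2% × R$33,035.00 = R$2,048.17
Total withheld: R$8,459.82 + R$584.72 + R$1,189.26 + R$2,048.17 = R$12,281.97
Net pay: R$33,035.00 − R$12,281.97 = R$20,753.03

R$20,753.03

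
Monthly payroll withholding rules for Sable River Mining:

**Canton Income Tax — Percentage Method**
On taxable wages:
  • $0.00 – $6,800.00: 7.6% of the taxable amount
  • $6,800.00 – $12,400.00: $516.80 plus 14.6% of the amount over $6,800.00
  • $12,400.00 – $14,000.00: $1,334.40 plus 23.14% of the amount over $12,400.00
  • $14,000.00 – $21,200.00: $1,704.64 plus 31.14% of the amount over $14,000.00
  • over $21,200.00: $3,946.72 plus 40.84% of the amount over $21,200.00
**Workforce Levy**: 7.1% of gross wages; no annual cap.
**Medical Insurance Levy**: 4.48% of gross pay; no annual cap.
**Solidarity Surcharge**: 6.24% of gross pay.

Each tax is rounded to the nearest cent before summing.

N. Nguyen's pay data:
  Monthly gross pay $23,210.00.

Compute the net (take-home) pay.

Canton Income Tax: taxable = $23,210.00
  $3,946.72 + 40.84% × ($23,210.00 − $21,200.00) = $3,946.72 + 40.84% × $2,010.00 = $4,767.60
Workforce Levy: 7.1% × $23,210.00 = $1,647.91
Medical Insurance Levy: 4.48% × $23,210.00 = $1,039.81
Solidarity Surcharge: 6.24% × $23,210.00 = $1,448.30
Total withheld: $4,767.60 + $1,647.91 + $1,039.81 + $1,448.30 = $8,903.62
Net pay: $23,210.00 − $8,903.62 = $14,306.38

$14,306.38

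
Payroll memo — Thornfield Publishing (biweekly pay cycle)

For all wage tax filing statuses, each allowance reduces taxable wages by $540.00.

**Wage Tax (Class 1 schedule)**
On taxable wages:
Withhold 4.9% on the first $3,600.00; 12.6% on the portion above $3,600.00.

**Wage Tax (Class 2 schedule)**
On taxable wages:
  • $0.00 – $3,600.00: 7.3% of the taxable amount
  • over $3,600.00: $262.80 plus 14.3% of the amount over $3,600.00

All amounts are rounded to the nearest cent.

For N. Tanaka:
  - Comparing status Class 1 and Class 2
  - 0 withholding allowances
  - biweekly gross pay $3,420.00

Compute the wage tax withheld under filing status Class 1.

$167.58

Wage Tax (Class 1): taxable = $3,420.00
  4.9% × $3,420.00 = $167.58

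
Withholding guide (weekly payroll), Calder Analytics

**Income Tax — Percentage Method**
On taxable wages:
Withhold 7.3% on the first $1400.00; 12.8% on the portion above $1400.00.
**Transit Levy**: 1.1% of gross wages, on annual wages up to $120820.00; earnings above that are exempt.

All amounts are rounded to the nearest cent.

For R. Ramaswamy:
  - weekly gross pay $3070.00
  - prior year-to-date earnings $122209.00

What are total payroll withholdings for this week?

Income Tax: taxable = $3070.00
  $102.20 + 12.8% × ($3070.00 − $1400.00) = $102.20 + 12.8% × $1670.00 = $315.96
Transit Levy: YTD $122209.00 ≥ cap $120820.00 → $0.00
Total: $315.96 + $0.00 = $315.96

$315.96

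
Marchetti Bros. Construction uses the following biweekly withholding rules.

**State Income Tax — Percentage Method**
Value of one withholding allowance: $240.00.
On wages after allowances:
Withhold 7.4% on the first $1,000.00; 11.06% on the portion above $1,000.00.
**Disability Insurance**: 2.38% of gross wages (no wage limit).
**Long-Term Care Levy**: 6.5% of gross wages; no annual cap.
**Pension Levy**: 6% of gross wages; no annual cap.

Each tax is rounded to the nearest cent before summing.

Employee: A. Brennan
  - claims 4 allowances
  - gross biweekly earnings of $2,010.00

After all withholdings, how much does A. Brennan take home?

$1,631.38

State Income Tax: taxable = $2,010.00 − 4×$240.00 = $1,050.00
  $74.00 + 11.06% × ($1,050.00 − $1,000.00) = $74.00 + 11.06% × $50.00 = $79.53
Disability Insurance: 2.38% × $2,010.00 = $47.84
Long-Term Care Levy: 6.5% × $2,010.00 = $130.65
Pension Levy: 6% × $2,010.00 = $120.60
Total withheld: $79.53 + $47.84 + $130.65 + $120.60 = $378.62
Net pay: $2,010.00 − $378.62 = $1,631.38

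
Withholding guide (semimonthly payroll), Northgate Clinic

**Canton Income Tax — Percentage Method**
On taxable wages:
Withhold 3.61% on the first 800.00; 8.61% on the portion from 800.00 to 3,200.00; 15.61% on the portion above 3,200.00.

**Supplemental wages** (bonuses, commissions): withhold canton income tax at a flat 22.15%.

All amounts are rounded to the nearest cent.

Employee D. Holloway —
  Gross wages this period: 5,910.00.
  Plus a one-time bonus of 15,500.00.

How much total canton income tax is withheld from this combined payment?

4,091.80

Canton Income Tax: taxable = 5,910.00
  235.52 + 15.61% × (5,910.00 − 3,200.00) = 235.52 + 15.61% × 2,710.00 = 658.55
Supplemental (22.15% flat on bonus): 22.15% × 15,500.00 = 3,433.25
Total canton income tax: 658.55 + 3,433.25 = 4,091.80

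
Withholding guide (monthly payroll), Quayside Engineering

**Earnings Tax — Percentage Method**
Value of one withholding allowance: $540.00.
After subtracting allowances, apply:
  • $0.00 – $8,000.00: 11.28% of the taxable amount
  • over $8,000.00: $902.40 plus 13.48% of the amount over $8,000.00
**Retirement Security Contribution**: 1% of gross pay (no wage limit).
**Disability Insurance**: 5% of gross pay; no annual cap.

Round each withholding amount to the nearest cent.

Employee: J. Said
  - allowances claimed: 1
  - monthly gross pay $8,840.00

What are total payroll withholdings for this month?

Earnings Tax: taxable = $8,840.00 − 1×$540.00 = $8,300.00
  $902.40 + 13.48% × ($8,300.00 − $8,000.00) = $902.40 + 13.48% × $300.00 = $942.84
Retirement Security Contribution: 1% × $8,840.00 = $88.40
Disability Insurance: 5% × $8,840.00 = $442.00
Total: $942.84 + $88.40 + $442.00 = $1,473.24

$1,473.24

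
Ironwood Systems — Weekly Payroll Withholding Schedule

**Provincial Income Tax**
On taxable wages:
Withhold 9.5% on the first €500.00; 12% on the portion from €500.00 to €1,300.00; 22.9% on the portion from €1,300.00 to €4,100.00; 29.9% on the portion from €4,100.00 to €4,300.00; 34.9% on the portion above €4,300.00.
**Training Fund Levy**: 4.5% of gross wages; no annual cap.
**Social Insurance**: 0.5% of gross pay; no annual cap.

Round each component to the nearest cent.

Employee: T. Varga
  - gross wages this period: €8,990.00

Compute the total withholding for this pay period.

€2,930.81

Provincial Income Tax: taxable = €8,990.00
  €844.50 + 34.9% × (€8,990.00 − €4,300.00) = €844.50 + 34.9% × €4,690.00 = €2,481.31
Training Fund Levy: 4.5% × €8,990.00 = €404.55
Social Insurance: 0.5% × €8,990.00 = €44.95
Total: €2,481.31 + €404.55 + €44.95 = €2,930.81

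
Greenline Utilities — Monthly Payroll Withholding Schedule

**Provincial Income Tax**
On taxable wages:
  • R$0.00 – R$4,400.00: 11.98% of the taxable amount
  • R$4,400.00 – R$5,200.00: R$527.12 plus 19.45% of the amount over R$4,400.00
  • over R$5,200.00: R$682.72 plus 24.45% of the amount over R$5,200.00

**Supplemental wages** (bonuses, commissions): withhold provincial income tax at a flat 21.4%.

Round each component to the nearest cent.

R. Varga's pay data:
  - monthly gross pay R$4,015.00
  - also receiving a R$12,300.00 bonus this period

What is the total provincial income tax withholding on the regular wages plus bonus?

Provincial Income Tax: taxable = R$4,015.00
  11.98% × R$4,015.00 = R$481.00
Supplemental (21.4% flat on bonus): 21.4% × R$12,300.00 = R$2,632.20
Total provincial income tax: R$481.00 + R$2,632.20 = R$3,113.20

R$3,113.20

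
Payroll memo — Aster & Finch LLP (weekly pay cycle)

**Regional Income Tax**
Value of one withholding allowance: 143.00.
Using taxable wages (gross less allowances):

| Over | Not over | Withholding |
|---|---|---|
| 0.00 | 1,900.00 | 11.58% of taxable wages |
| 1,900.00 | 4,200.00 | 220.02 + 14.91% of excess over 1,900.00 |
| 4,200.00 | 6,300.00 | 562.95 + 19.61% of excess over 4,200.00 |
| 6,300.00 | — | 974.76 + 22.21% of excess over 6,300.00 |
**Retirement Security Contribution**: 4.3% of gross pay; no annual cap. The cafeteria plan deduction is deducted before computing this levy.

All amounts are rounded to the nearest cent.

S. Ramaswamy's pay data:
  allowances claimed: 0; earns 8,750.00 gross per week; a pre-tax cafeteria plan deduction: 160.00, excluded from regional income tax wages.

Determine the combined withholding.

Regional Income Tax: taxable = 8,750.00 − 160.00 = 8,590.00
  974.76 + 22.21% × (8,590.00 − 6,300.00) = 974.76 + 22.21% × 2,290.00 = 1,483.37
Retirement Security Contribution: 4.3% × 8,590.00 = 369.37
Total: 1,483.37 + 369.37 = 1,852.74

1,852.74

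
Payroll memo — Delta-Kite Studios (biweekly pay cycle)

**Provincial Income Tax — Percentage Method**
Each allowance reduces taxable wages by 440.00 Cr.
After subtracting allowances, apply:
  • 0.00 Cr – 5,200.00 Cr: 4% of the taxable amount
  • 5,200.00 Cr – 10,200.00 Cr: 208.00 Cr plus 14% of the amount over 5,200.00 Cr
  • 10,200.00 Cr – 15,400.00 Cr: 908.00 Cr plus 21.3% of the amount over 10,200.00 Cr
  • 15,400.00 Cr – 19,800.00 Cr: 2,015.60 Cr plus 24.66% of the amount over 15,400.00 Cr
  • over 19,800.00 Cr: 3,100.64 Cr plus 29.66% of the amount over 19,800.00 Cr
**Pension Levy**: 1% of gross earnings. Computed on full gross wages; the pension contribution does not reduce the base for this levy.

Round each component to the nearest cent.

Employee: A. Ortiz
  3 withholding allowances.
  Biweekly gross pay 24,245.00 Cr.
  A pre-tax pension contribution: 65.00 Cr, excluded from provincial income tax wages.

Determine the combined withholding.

Provincial Income Tax: taxable = 24,245.00 Cr − 65.00 Cr − 3×440.00 Cr = 22,860.00 Cr
  3,100.64 Cr + 29.66% × (22,860.00 Cr − 19,800.00 Cr) = 3,100.64 Cr + 29.66% × 3,060.00 Cr = 4,008.24 Cr
Pension Levy: 1% × 24,245.00 Cr = 242.45 Cr
Total: 4,008.24 Cr + 242.45 Cr = 4,250.69 Cr

4,250.69 Cr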